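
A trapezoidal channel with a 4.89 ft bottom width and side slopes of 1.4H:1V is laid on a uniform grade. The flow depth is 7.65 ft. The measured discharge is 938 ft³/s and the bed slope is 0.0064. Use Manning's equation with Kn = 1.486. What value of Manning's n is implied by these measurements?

n = 0.037

With bottom width b = 4.89 ft and side slope z = 1.4: A = (b + zy)y = (4.89 + 1.4×7.65)×7.65 = 119.3 ft²; P = b + 2y√(1+z²) = 4.89 + 2×7.65×1.72 = 31.21 ft.
Hydraulic radius R = A/P = 119.3/31.21 = 3.823 ft.
Rearranging Manning's equation: n = (1.486/Q) A R^(2/3) S^(1/2) = (1.486/938) × 119.3 × 3.823^(2/3) × √0.0064 = 0.037.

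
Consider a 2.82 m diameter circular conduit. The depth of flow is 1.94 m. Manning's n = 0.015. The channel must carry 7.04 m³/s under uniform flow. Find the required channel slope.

S = 0.000681

For a circular section of diameter D = 2.82 m at depth y = 1.94 m, the central angle is θ = 2 arccos(1 − 2y/D) = 3.912 rad. Then A = (D²/8)(θ − sin θ) = 4.582 m² and P = Dθ/2 = 5.516 m.
Hydraulic radius R = A/P = 4.582/5.516 = 0.8305 m.
From Manning's equation, S = [nQ / (1 A R^(2/3))]² = [0.015 × 7.04 / (1 × 4.582 × 0.8305^(2/3))]² = 0.000681.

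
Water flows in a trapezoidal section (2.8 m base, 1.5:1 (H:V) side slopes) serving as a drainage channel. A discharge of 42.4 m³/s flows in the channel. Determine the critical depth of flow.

y_c = 2.02 m

At critical depth, Q² T / (g A³) = 1, i.e. A³/T = Q²/g = 42.4²/9.81 = 183.3.
Try y = 1.51 m: A³/T = 61.03 — low.
Try y = 2.36 m: A³/T = 339 — high.
Try y = 2.02 m: A³/T = 184.3 — matches.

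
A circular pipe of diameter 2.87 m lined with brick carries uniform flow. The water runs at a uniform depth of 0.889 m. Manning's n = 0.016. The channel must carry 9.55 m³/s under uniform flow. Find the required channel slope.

S = 0.02

For a circular section of diameter D = 2.87 m at depth y = 0.889 m, the central angle is θ = 2 arccos(1 − 2y/D) = 2.361 rad. Then A = (D²/8)(θ − sin θ) = 1.706 m² and P = Dθ/2 = 3.388 m.
Hydraulic radius R = A/P = 1.706/3.388 = 0.5036 m.
From Manning's equation, S = [nQ / (1 A R^(2/3))]² = [0.016 × 9.55 / (1 × 1.706 × 0.5036^(2/3))]² = 0.02.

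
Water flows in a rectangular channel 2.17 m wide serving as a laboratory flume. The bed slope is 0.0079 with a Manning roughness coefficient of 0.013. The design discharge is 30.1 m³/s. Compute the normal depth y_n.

Manning's equation rearranged: A R^(2/3) = nQ / (1·√S) = 0.013 × 30.1 / (√0.0079) = 4.402.
Try y = 2.03 m: A R^(2/3) = 3.496 — too small.
Try y = 2.66 m: A R^(2/3) = 4.852 — too large.
Try y = 2.45 m: A R^(2/3) = 4.396 — ≈ 4.402.

y_n = 2.45 m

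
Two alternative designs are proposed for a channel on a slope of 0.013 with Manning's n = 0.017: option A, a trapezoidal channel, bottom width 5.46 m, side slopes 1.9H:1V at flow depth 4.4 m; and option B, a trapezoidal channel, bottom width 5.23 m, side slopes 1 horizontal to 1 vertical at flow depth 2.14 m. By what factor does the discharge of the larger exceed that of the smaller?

Channel A: With bottom width b = 5.46 m and side slope z = 1.9: A = (b + zy)y = (5.46 + 1.9×4.4)×4.4 = 60.81 m²; P = b + 2y√(1+z²) = 5.46 + 2×4.4×2.147 = 24.35 m. Hydraulic radius R = A/P = 60.81/24.35 = 2.497 m. Q_A = (1/0.017)·60.81·2.497^(2/3)·√0.013 = 750.6 m³/s.
Channel B: With bottom width b = 5.23 m and side slope z = 1: A = (b + zy)y = (5.23 + 1×2.14)×2.14 = 15.77 m²; P = b + 2y√(1+z²) = 5.23 + 2×2.14×1.414 = 11.28 m. Hydraulic radius R = A/P = 15.77/11.28 = 1.398 m. Q_B = (1/0.017)·15.77·1.398^(2/3)·√0.013 = 132.2 m³/s.
The larger discharge is 750.6 m³/s and the smaller is 132.2 m³/s; the ratio is 5.68.

5.68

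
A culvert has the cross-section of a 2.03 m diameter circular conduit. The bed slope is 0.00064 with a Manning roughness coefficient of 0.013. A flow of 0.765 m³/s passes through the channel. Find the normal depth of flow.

y_n = 0.601 m

Manning's equation rearranged: A R^(2/3) = nQ / (1·√S) = 0.013 × 0.765 / (√0.00064) = 0.3931.
Try y = 0.424 m: A R^(2/3) = 0.1969 — low.
Try y = 0.653 m: A R^(2/3) = 0.4612 — high.
Try y = 0.601 m: A R^(2/3) = 0.3931 — ≈ 0.3931.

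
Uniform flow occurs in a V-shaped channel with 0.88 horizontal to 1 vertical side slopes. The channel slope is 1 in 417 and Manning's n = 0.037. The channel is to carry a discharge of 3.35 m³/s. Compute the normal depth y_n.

y_n = 1.96 m

Manning's equation rearranged: A R^(2/3) = nQ / (1·√S) = 0.037 × 3.35 / (√0.002398) = 2.531.
Trying y = 2.48 m: A R^(2/3) = 4.738 — over.
Trying y = 1.96 m: A R^(2/3) = 2.53 — close enough.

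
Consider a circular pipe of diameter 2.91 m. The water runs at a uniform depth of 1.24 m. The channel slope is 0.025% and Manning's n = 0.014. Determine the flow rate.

For a circular section of diameter D = 2.91 m at depth y = 1.24 m, the central angle is θ = 2 arccos(1 − 2y/D) = 2.845 rad. Then A = (D²/8)(θ − sin θ) = 2.702 m² and P = Dθ/2 = 4.139 m.
Hydraulic radius R = A/P = 2.702/4.139 = 0.6528 m.
Manning's equation: Q = (1/n) A R^(2/3) S^(1/2) = (1/0.014) × 2.702 × 0.6528^(2/3) × 0.00025^(1/2) = 2.3 m³/s.

Q = 2.3 m³/s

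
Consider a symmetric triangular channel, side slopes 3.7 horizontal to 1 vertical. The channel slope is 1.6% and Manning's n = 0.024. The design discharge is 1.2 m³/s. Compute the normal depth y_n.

Manning's equation rearranged: A R^(2/3) = nQ / (1·√S) = 0.024 × 1.2 / (√0.016) = 0.2277.
Trying y = 0.339 m: A R^(2/3) = 0.1272 — low.
Trying y = 0.518 m: A R^(2/3) = 0.394 — high.
Trying y = 0.422 m: A R^(2/3) = 0.2281 — matches.

y_n = 0.422 m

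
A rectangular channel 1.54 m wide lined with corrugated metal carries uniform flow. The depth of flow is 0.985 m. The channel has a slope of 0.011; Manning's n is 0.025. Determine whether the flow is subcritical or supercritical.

subcritical

Flow area A = b·y = 1.54 × 0.985 = 1.517 m². Wetted perimeter P = b + 2y = 1.54 + 2×0.985 = 3.51 m.
Hydraulic radius R = A/P = 1.517/3.51 = 0.4322 m.
V = (1/n) R^(2/3) √S = (1/0.025) × 0.4322^(2/3) × √0.011 = 2.398 m/s. Hydraulic depth D_h = A/T = 1.517/1.54 = 0.985 m.
Froude number Fr = V/√(g·D_h) = 2.398/√(9.81×0.985) = 0.771, which is less than 1, so the flow is subcritical.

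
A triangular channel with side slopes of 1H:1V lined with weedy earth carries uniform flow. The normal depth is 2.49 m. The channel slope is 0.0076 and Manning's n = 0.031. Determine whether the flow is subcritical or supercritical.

For a triangular section with side slope z = 1: A = zy² = 1×2.49² = 6.2 m²; P = 2y√(1+z²) = 2×2.49×1.414 = 7.043 m.
Hydraulic radius R = A/P = 6.2/7.043 = 0.8803 m.
V = (1/n) R^(2/3) √S = (1/0.031) × 0.8803^(2/3) × √0.0076 = 2.583 m/s. Hydraulic depth D_h = A/T = 6.2/4.98 = 1.245 m.
Froude number Fr = V/√(g·D_h) = 2.583/√(9.81×1.245) = 0.739, which is less than 1, so the flow is subcritical.

subcritical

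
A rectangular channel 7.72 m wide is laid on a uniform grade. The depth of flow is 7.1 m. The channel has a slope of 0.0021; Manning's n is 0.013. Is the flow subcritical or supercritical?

Flow area A = b·y = 7.72 × 7.1 = 54.81 m². Wetted perimeter P = b + 2y = 7.72 + 2×7.1 = 21.92 m.
Hydraulic radius R = A/P = 54.81/21.92 = 2.501 m.
V = (1/n) R^(2/3) √S = (1/0.013) × 2.501^(2/3) × √0.0021 = 6.494 m/s. Hydraulic depth D_h = A/T = 54.81/7.72 = 7.1 m.
Froude number Fr = V/√(g·D_h) = 6.494/√(9.81×7.1) = 0.778, which is less than 1, so the flow is subcritical.

subcritical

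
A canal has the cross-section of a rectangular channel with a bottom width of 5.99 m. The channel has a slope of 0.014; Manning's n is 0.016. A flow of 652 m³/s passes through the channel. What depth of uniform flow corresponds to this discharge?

Manning's equation rearranged: A R^(2/3) = nQ / (1·√S) = 0.016 × 652 / (√0.014) = 88.17.
Trying y = 7.36 m: A R^(2/3) = 72.95 — low.
Trying y = 10.6 m: A R^(2/3) = 111.8 — high.
Trying y = 8.64 m: A R^(2/3) = 88.18 — close enough.

y_n = 8.64 m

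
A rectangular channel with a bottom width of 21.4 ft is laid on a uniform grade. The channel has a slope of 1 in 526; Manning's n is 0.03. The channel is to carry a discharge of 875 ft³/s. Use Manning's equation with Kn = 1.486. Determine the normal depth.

y_n = 7.17 ft

Manning's equation rearranged: A R^(2/3) = nQ / (1.486·√S) = 0.03 × 875 / (1.486 × √0.001901) = 405.1.
Try y = 8.48 ft: A R^(2/3) = 511.4 — over.
Try y = 4.88 ft: A R^(2/3) = 233.9 — short.
Try y = 7.17 ft: A R^(2/3) = 405.3 — close enough.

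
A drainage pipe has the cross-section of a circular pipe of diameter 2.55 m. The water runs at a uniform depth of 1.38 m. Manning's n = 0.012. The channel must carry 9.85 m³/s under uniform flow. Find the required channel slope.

For a circular section of diameter D = 2.55 m at depth y = 1.38 m, the central angle is θ = 2 arccos(1 − 2y/D) = 3.306 rad. Then A = (D²/8)(θ − sin θ) = 2.821 m² and P = Dθ/2 = 4.216 m.
Hydraulic radius R = A/P = 2.821/4.216 = 0.6691 m.
From Manning's equation, S = [nQ / (1 A R^(2/3))]² = [0.012 × 9.85 / (1 × 2.821 × 0.6691^(2/3))]² = 0.003.

S = 0.003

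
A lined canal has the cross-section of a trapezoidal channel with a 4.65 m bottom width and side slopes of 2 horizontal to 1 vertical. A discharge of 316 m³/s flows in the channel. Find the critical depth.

y_c = 4.49 m

At critical depth, Q² T / (g A³) = 1, i.e. A³/T = Q²/g = 316²/9.81 = 10180.
Trying y = 5.58 m: A³/T = 25460 — over.
Trying y = 3.07 m: A³/T = 2147 — short.
Trying y = 4.49 m: A³/T = 10140 — matches.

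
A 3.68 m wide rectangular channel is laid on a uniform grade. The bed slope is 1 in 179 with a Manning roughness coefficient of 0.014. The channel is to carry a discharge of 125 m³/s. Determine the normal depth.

y_n = 5.19 m

Manning's equation rearranged: A R^(2/3) = nQ / (1·√S) = 0.014 × 125 / (√0.005587) = 23.41.
Trying y = 3.94 m: A R^(2/3) = 16.86 — low.
Trying y = 5.72 m: A R^(2/3) = 26.24 — high.
Trying y = 5.19 m: A R^(2/3) = 23.43 — close enough.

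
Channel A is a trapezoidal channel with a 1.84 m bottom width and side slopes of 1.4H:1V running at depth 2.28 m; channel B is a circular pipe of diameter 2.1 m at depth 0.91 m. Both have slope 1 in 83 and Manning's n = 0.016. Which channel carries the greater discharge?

Channel A: With bottom width b = 1.84 m and side slope z = 1.4: A = (b + zy)y = (1.84 + 1.4×2.28)×2.28 = 11.47 m²; P = b + 2y√(1+z²) = 1.84 + 2×2.28×1.72 = 9.685 m. Hydraulic radius R = A/P = 11.47/9.685 = 1.185 m. Q_A = (1/0.016)·11.47·1.185^(2/3)·√0.01205 = 88.12 m³/s.
Channel B: For a circular section of diameter D = 2.1 m at depth y = 0.91 m, the central angle is θ = 2 arccos(1 − 2y/D) = 2.874 rad. Then A = (D²/8)(θ − sin θ) = 1.439 m² and P = Dθ/2 = 3.018 m. Hydraulic radius R = A/P = 1.439/3.018 = 0.4767 m. Q_B = (1/0.016)·1.439·0.4767^(2/3)·√0.01205 = 6.023 m³/s.
Q_A = 88.12 m³/s vs Q_B = 6.023 m³/s, so channel A carries more.

channel A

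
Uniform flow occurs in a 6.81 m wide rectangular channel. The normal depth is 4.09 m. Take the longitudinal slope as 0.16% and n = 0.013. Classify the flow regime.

subcritical

Flow area A = b·y = 6.81 × 4.09 = 27.85 m². Wetted perimeter P = b + 2y = 6.81 + 2×4.09 = 14.99 m.
Hydraulic radius R = A/P = 27.85/14.99 = 1.858 m.
V = (1/n) R^(2/3) √S = (1/0.013) × 1.858^(2/3) × √0.0016 = 4.65 m/s. Hydraulic depth D_h = A/T = 27.85/6.81 = 4.09 m.
Froude number Fr = V/√(g·D_h) = 4.65/√(9.81×4.09) = 0.734, which is less than 1, so the flow is subcritical.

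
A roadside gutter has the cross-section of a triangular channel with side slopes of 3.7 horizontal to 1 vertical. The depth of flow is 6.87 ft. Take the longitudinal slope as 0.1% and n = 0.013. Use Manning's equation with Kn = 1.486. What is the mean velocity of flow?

V = 8.04 ft/s

For a triangular section with side slope z = 3.7: A = zy² = 3.7×6.87² = 174.6 ft²; P = 2y√(1+z²) = 2×6.87×3.833 = 52.66 ft.
Hydraulic radius R = A/P = 174.6/52.66 = 3.316 ft.
From Manning's equation, V = (1.486/n) R^(2/3) S^(1/2) = (1.486/0.013) × 3.316^(2/3) × 0.001^(1/2) = 8.04 ft/s.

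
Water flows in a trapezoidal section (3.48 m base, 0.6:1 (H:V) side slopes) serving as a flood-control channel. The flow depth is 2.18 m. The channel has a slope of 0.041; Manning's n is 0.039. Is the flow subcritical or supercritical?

With bottom width b = 3.48 m and side slope z = 0.6: A = (b + zy)y = (3.48 + 0.6×2.18)×2.18 = 10.44 m²; P = b + 2y√(1+z²) = 3.48 + 2×2.18×1.166 = 8.565 m.
Hydraulic radius R = A/P = 10.44/8.565 = 1.219 m.
V = (1/n) R^(2/3) √S = (1/0.039) × 1.219^(2/3) × √0.041 = 5.924 m/s. Hydraulic depth D_h = A/T = 10.44/6.096 = 1.712 m.
Froude number Fr = V/√(g·D_h) = 5.924/√(9.81×1.712) = 1.45, which is greater than 1, so the flow is supercritical.

supercritical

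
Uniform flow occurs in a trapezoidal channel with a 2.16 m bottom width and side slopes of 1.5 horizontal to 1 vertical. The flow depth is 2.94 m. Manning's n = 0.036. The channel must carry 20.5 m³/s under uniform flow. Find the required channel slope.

S = 0.00084

With bottom width b = 2.16 m and side slope z = 1.5: A = (b + zy)y = (2.16 + 1.5×2.94)×2.94 = 19.32 m²; P = b + 2y√(1+z²) = 2.16 + 2×2.94×1.803 = 12.76 m.
Hydraulic radius R = A/P = 19.32/12.76 = 1.514 m.
From Manning's equation, S = [nQ / (1 A R^(2/3))]² = [0.036 × 20.5 / (1 × 19.32 × 1.514^(2/3))]² = 0.00084.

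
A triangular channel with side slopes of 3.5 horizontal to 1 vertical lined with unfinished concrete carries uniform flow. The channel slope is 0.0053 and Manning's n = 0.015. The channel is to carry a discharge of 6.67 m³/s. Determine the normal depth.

Manning's equation rearranged: A R^(2/3) = nQ / (1·√S) = 0.015 × 6.67 / (√0.0053) = 1.374.
At y = 1.08 m: A R^(2/3) = 2.637 — too large.
At y = 0.608 m: A R^(2/3) = 0.5699 — too small.
At y = 0.846 m: A R^(2/3) = 1.375 — ≈ 1.374.

y_n = 0.846 m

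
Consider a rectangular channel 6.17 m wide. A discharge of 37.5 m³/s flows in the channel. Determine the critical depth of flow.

For a rectangular channel, critical depth y_c = (q²/g)^(1/3) where q = Q/b = 37.5/6.17 = 6.078 m²/s.
So y_c = (6.078²/9.81)^(1/3) = 1.56 m.

y_c = 1.56 m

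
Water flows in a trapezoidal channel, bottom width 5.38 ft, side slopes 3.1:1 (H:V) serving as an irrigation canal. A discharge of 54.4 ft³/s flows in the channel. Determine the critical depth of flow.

y_c = 1.17 ft

At critical depth, Q² T / (g A³) = 1, i.e. A³/T = Q²/g = 54.4²/32.2 = 91.91.
Try y = 1.46 ft: A³/T = 209.6 — too large.
Try y = 0.839 ft: A³/T = 28.37 — too small.
Try y = 1.17 ft: A³/T = 92.63 — matches.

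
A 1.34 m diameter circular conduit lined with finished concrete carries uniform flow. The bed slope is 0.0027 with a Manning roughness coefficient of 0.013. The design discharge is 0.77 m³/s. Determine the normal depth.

y_n = 0.488 m

Manning's equation rearranged: A R^(2/3) = nQ / (1·√S) = 0.013 × 0.77 / (√0.0027) = 0.1926.
Trying y = 0.58 m: A R^(2/3) = 0.2644 — high.
Trying y = 0.348 m: A R^(2/3) = 0.1005 — low.
Trying y = 0.488 m: A R^(2/3) = 0.1927 — matches.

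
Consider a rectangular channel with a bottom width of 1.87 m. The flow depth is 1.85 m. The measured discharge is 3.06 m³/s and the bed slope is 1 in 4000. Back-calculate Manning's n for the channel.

n = 0.013

Flow area A = b·y = 1.87 × 1.85 = 3.46 m². Wetted perimeter P = b + 2y = 1.87 + 2×1.85 = 5.57 m.
Hydraulic radius R = A/P = 3.46/5.57 = 0.6211 m.
Rearranging Manning's equation: n = (1/Q) A R^(2/3) S^(1/2) = (1/3.06) × 3.46 × 0.6211^(2/3) × √0.00025 = 0.013.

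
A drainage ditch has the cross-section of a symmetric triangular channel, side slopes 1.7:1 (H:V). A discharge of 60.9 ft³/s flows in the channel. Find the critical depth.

y_c = 2.4 ft

At critical depth, Q² T / (g A³) = 1, i.e. A³/T = Q²/g = 60.9²/32.2 = 115.2.
Try y = 3.05 ft: A³/T = 381.4 — too large.
Try y = 2.14 ft: A³/T = 64.85 — too small.
Try y = 2.4 ft: A³/T = 115.1 — matches.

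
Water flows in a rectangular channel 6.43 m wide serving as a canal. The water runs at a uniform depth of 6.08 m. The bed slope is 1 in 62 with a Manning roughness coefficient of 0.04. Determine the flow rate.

Flow area A = b·y = 6.43 × 6.08 = 39.09 m². Wetted perimeter P = b + 2y = 6.43 + 2×6.08 = 18.59 m.
Hydraulic radius R = A/P = 39.09/18.59 = 2.103 m.
Manning's equation: Q = (1/n) A R^(2/3) S^(1/2) = (1/0.04) × 39.09 × 2.103^(2/3) × 0.01613^(1/2) = 204 m³/s.

Q = 204 m³/s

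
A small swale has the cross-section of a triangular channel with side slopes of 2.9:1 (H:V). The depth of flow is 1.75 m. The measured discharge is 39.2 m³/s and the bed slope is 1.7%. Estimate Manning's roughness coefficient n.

For a triangular section with side slope z = 2.9: A = zy² = 2.9×1.75² = 8.881 m²; P = 2y√(1+z²) = 2×1.75×3.068 = 10.74 m.
Hydraulic radius R = A/P = 8.881/10.74 = 0.8272 m.
Rearranging Manning's equation: n = (1/Q) A R^(2/3) S^(1/2) = (1/39.2) × 8.881 × 0.8272^(2/3) × √0.017 = 0.026.

n = 0.026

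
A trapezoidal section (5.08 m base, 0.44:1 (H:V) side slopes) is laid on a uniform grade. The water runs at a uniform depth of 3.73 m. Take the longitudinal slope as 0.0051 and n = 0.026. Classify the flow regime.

With bottom width b = 5.08 m and side slope z = 0.44: A = (b + zy)y = (5.08 + 0.44×3.73)×3.73 = 25.07 m²; P = b + 2y√(1+z²) = 5.08 + 2×3.73×1.093 = 13.23 m.
Hydraulic radius R = A/P = 25.07/13.23 = 1.895 m.
V = (1/n) R^(2/3) √S = (1/0.026) × 1.895^(2/3) × √0.0051 = 4.206 m/s. Hydraulic depth D_h = A/T = 25.07/8.362 = 2.998 m.
Froude number Fr = V/√(g·D_h) = 4.206/√(9.81×2.998) = 0.776, which is less than 1, so the flow is subcritical.

subcritical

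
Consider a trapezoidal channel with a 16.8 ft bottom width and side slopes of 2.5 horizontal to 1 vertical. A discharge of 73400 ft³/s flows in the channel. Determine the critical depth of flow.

y_c = 32 ft

At critical depth, Q² T / (g A³) = 1, i.e. A³/T = Q²/g = 73400²/32.2 = 167300000.
At y = 36.5 ft: A³/T = 307800000 — high.
At y = 23.6 ft: A³/T = 42470000 — low.
At y = 32 ft: A³/T = 168100000 — close enough.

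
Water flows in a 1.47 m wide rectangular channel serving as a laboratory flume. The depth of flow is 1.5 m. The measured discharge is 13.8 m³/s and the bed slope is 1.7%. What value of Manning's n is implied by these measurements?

n = 0.013

Flow area A = b·y = 1.47 × 1.5 = 2.205 m². Wetted perimeter P = b + 2y = 1.47 + 2×1.5 = 4.47 m.
Hydraulic radius R = A/P = 2.205/4.47 = 0.4933 m.
Rearranging Manning's equation: n = (1/Q) A R^(2/3) S^(1/2) = (1/13.8) × 2.205 × 0.4933^(2/3) × √0.017 = 0.013.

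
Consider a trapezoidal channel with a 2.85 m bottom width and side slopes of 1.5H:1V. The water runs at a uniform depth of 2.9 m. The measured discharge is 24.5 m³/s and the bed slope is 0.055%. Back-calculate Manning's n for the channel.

With bottom width b = 2.85 m and side slope z = 1.5: A = (b + zy)y = (2.85 + 1.5×2.9)×2.9 = 20.88 m²; P = b + 2y√(1+z²) = 2.85 + 2×2.9×1.803 = 13.31 m.
Hydraulic radius R = A/P = 20.88/13.31 = 1.569 m.
Rearranging Manning's equation: n = (1/Q) A R^(2/3) S^(1/2) = (1/24.5) × 20.88 × 1.569^(2/3) × √0.00055 = 0.027.

n = 0.027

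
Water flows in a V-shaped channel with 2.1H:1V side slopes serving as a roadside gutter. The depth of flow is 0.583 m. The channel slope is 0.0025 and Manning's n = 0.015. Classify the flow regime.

subcritical

For a triangular section with side slope z = 2.1: A = zy² = 2.1×0.583² = 0.7138 m²; P = 2y√(1+z²) = 2×0.583×2.326 = 2.712 m.
Hydraulic radius R = A/P = 0.7138/2.712 = 0.2632 m.
V = (1/n) R^(2/3) √S = (1/0.015) × 0.2632^(2/3) × √0.0025 = 1.369 m/s. Hydraulic depth D_h = A/T = 0.7138/2.449 = 0.2915 m.
Froude number Fr = V/√(g·D_h) = 1.369/√(9.81×0.2915) = 0.81, which is less than 1, so the flow is subcritical.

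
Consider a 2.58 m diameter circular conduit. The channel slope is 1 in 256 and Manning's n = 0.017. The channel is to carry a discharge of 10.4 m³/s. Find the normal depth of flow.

y_n = 1.63 m

Manning's equation rearranged: A R^(2/3) = nQ / (1·√S) = 0.017 × 10.4 / (√0.003906) = 2.829.
At y = 1.88 m: A R^(2/3) = 3.438 — too large.
At y = 1.63 m: A R^(2/3) = 2.833 — matches.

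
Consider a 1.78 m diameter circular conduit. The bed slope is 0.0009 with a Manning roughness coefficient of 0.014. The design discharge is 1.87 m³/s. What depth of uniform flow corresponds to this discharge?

Manning's equation rearranged: A R^(2/3) = nQ / (1·√S) = 0.014 × 1.87 / (√0.0009) = 0.8727.
At y = 1.08 m: A R^(2/3) = 0.9912 — over.
At y = 0.679 m: A R^(2/3) = 0.4479 — short.
At y = 0.995 m: A R^(2/3) = 0.872 — matches.

y_n = 0.995 m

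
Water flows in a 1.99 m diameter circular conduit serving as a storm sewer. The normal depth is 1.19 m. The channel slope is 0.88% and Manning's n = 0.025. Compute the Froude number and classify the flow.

subcritical

For a circular section of diameter D = 1.99 m at depth y = 1.19 m, the central angle is θ = 2 arccos(1 − 2y/D) = 3.536 rad. Then A = (D²/8)(θ − sin θ) = 1.941 m² and P = Dθ/2 = 3.518 m.
Hydraulic radius R = A/P = 1.941/3.518 = 0.5516 m.
V = (1/n) R^(2/3) √S = (1/0.025) × 0.5516^(2/3) × √0.0088 = 2.524 m/s. Hydraulic depth D_h = A/T = 1.941/1.951 = 0.9945 m.
Froude number Fr = V/√(g·D_h) = 2.524/√(9.81×0.9945) = 0.808, which is less than 1, so the flow is subcritical.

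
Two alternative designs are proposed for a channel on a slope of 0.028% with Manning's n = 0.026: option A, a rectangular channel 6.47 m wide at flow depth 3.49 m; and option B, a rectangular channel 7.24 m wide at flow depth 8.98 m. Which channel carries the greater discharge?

channel B

Channel A: Flow area A = b·y = 6.47 × 3.49 = 22.58 m². Wetted perimeter P = b + 2y = 6.47 + 2×3.49 = 13.45 m. Hydraulic radius R = A/P = 22.58/13.45 = 1.679 m. Q_A = (1/0.026)·22.58·1.679^(2/3)·√0.00028 = 20.53 m³/s.
Channel B: Flow area A = b·y = 7.24 × 8.98 = 65.02 m². Wetted perimeter P = b + 2y = 7.24 + 2×8.98 = 25.2 m. Hydraulic radius R = A/P = 65.02/25.2 = 2.58 m. Q_B = (1/0.026)·65.02·2.58^(2/3)·√0.00028 = 78.71 m³/s.
Q_A = 20.53 m³/s vs Q_B = 78.71 m³/s, so channel B carries more.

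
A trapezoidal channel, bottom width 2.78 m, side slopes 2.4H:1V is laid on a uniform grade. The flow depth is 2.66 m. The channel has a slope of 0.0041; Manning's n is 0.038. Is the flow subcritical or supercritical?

With bottom width b = 2.78 m and side slope z = 2.4: A = (b + zy)y = (2.78 + 2.4×2.66)×2.66 = 24.38 m²; P = b + 2y√(1+z²) = 2.78 + 2×2.66×2.6 = 16.61 m.
Hydraulic radius R = A/P = 24.38/16.61 = 1.467 m.
V = (1/n) R^(2/3) √S = (1/0.038) × 1.467^(2/3) × √0.0041 = 2.176 m/s. Hydraulic depth D_h = A/T = 24.38/15.55 = 1.568 m.
Froude number Fr = V/√(g·D_h) = 2.176/√(9.81×1.568) = 0.555, which is less than 1, so the flow is subcritical.

subcritical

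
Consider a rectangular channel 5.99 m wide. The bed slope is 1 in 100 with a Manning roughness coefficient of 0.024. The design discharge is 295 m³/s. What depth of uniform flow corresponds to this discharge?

Manning's equation rearranged: A R^(2/3) = nQ / (1·√S) = 0.024 × 295 / (√0.01) = 70.8.
At y = 6.28 m: A R^(2/3) = 60.27 — short.
At y = 8.33 m: A R^(2/3) = 84.48 — over.
At y = 7.18 m: A R^(2/3) = 70.83 — close enough.

y_n = 7.18 m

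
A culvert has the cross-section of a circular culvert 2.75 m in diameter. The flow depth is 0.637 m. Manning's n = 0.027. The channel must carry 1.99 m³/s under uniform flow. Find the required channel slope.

For a circular section of diameter D = 2.75 m at depth y = 0.637 m, the central angle is θ = 2 arccos(1 − 2y/D) = 2.008 rad. Then A = (D²/8)(θ − sin θ) = 1.042 m² and P = Dθ/2 = 2.762 m.
Hydraulic radius R = A/P = 1.042/2.762 = 0.3775 m.
From Manning's equation, S = [nQ / (1 A R^(2/3))]² = [0.027 × 1.99 / (1 × 1.042 × 0.3775^(2/3))]² = 0.00974.

S = 0.00974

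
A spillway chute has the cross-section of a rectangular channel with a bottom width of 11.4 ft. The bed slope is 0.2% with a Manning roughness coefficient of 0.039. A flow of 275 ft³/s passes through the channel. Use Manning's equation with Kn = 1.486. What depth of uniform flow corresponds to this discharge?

Manning's equation rearranged: A R^(2/3) = nQ / (1.486·√S) = 0.039 × 275 / (1.486 × √0.002) = 161.4.
Try y = 5.3 ft: A R^(2/3) = 118.5 — short.
Try y = 6.69 ft: A R^(2/3) = 161.4 — matches.

y_n = 6.69 ft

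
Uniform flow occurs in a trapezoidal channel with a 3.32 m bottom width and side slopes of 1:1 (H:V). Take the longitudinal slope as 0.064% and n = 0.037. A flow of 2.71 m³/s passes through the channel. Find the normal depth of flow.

y_n = 1.09 m

Manning's equation rearranged: A R^(2/3) = nQ / (1·√S) = 0.037 × 2.71 / (√0.00064) = 3.964.
Try y = 0.799 m: A R^(2/3) = 2.315 — too small.
Try y = 1.31 m: A R^(2/3) = 5.499 — too large.
Try y = 1.09 m: A R^(2/3) = 3.971 — ≈ 3.964.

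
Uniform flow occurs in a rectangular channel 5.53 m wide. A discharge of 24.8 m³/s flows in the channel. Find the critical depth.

For a rectangular channel, critical depth y_c = (q²/g)^(1/3) where q = Q/b = 24.8/5.53 = 4.485 m²/s.
So y_c = (4.485²/9.81)^(1/3) = 1.27 m.

y_c = 1.27 m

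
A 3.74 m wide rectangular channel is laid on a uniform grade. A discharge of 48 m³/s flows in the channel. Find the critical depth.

For a rectangular channel, critical depth y_c = (q²/g)^(1/3) where q = Q/b = 48/3.74 = 12.83 m²/s.
So y_c = (12.83²/9.81)^(1/3) = 2.56 m.

y_c = 2.56 m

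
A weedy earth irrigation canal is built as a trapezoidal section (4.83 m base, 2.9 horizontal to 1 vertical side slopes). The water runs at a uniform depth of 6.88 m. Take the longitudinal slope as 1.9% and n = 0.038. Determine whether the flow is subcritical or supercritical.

With bottom width b = 4.83 m and side slope z = 2.9: A = (b + zy)y = (4.83 + 2.9×6.88)×6.88 = 170.5 m²; P = b + 2y√(1+z²) = 4.83 + 2×6.88×3.068 = 47.04 m.
Hydraulic radius R = A/P = 170.5/47.04 = 3.625 m.
V = (1/n) R^(2/3) √S = (1/0.038) × 3.625^(2/3) × √0.019 = 8.559 m/s. Hydraulic depth D_h = A/T = 170.5/44.73 = 3.811 m.
Froude number Fr = V/√(g·D_h) = 8.559/√(9.81×3.811) = 1.4, which is greater than 1, so the flow is supercritical.

supercritical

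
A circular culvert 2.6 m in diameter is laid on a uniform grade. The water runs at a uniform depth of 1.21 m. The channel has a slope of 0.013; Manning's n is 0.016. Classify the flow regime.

For a circular section of diameter D = 2.6 m at depth y = 1.21 m, the central angle is θ = 2 arccos(1 − 2y/D) = 3.003 rad. Then A = (D²/8)(θ − sin θ) = 2.421 m² and P = Dθ/2 = 3.904 m.
Hydraulic radius R = A/P = 2.421/3.904 = 0.6201 m.
V = (1/n) R^(2/3) √S = (1/0.016) × 0.6201^(2/3) × √0.013 = 5.182 m/s. Hydraulic depth D_h = A/T = 2.421/2.594 = 0.9333 m.
Froude number Fr = V/√(g·D_h) = 5.182/√(9.81×0.9333) = 1.71, which is greater than 1, so the flow is supercritical.

supercritical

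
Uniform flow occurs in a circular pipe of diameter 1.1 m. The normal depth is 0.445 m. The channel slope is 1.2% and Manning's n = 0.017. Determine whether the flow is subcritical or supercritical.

supercritical

For a circular section of diameter D = 1.1 m at depth y = 0.445 m, the central angle is θ = 2 arccos(1 − 2y/D) = 2.757 rad. Then A = (D²/8)(θ − sin θ) = 0.3604 m² and P = Dθ/2 = 1.517 m.
Hydraulic radius R = A/P = 0.3604/1.517 = 0.2376 m.
V = (1/n) R^(2/3) √S = (1/0.017) × 0.2376^(2/3) × √0.012 = 2.472 m/s. Hydraulic depth D_h = A/T = 0.3604/1.08 = 0.3337 m.
Froude number Fr = V/√(g·D_h) = 2.472/√(9.81×0.3337) = 1.37, which is greater than 1, so the flow is supercritical.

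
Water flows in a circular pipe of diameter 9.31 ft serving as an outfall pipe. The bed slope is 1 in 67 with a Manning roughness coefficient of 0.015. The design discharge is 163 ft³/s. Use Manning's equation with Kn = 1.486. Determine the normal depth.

Manning's equation rearranged: A R^(2/3) = nQ / (1.486·√S) = 0.015 × 163 / (1.486 × √0.01493) = 13.47.
Try y = 2.63 ft: A R^(2/3) = 20.83 — too large.
Try y = 1.69 ft: A R^(2/3) = 8.598 — too small.
Try y = 2.11 ft: A R^(2/3) = 13.47 — close enough.

y_n = 2.11 ft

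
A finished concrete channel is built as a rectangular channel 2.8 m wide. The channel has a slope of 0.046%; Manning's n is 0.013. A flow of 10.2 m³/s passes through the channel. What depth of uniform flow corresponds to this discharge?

Manning's equation rearranged: A R^(2/3) = nQ / (1·√S) = 0.013 × 10.2 / (√0.00046) = 6.183.
Trying y = 2.04 m: A R^(2/3) = 5.046 — too small.
Trying y = 2.69 m: A R^(2/3) = 7.129 — too large.
Trying y = 2.4 m: A R^(2/3) = 6.191 — close enough.

y_n = 2.4 m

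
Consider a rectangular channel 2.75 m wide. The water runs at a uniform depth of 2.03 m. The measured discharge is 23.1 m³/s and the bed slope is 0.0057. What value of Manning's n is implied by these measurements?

Flow area A = b·y = 2.75 × 2.03 = 5.582 m². Wetted perimeter P = b + 2y = 2.75 + 2×2.03 = 6.81 m.
Hydraulic radius R = A/P = 5.582/6.81 = 0.8198 m.
Rearranging Manning's equation: n = (1/Q) A R^(2/3) S^(1/2) = (1/23.1) × 5.582 × 0.8198^(2/3) × √0.0057 = 0.016.

n = 0.016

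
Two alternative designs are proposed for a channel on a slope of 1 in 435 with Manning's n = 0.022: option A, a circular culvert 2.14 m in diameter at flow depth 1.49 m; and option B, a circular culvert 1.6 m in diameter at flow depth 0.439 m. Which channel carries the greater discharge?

channel A

Channel A: For a circular section of diameter D = 2.14 m at depth y = 1.49 m, the central angle is θ = 2 arccos(1 − 2y/D) = 3.948 rad. Then A = (D²/8)(θ − sin θ) = 2.674 m² and P = Dθ/2 = 4.225 m. Hydraulic radius R = A/P = 2.674/4.225 = 0.6328 m. Q_A = (1/0.022)·2.674·0.6328^(2/3)·√0.002299 = 4.295 m³/s.
Channel B: For a circular section of diameter D = 1.6 m at depth y = 0.439 m, the central angle is θ = 2 arccos(1 − 2y/D) = 2.205 rad. Then A = (D²/8)(θ − sin θ) = 0.448 m² and P = Dθ/2 = 1.764 m. Hydraulic radius R = A/P = 0.448/1.764 = 0.2539 m. Q_B = (1/0.022)·0.448·0.2539^(2/3)·√0.002299 = 0.3915 m³/s.
Q_A = 4.295 m³/s vs Q_B = 0.3915 m³/s, so channel A carries more.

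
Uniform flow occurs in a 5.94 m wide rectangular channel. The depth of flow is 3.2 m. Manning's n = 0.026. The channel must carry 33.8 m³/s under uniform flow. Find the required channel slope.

S = 0.0012

Flow area A = b·y = 5.94 × 3.2 = 19.01 m². Wetted perimeter P = b + 2y = 5.94 + 2×3.2 = 12.34 m.
Hydraulic radius R = A/P = 19.01/12.34 = 1.54 m.
From Manning's equation, S = [nQ / (1 A R^(2/3))]² = [0.026 × 33.8 / (1 × 19.01 × 1.54^(2/3))]² = 0.0012.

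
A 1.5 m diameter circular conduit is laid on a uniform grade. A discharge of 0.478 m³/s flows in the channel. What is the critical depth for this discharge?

y_c = 0.346 m

At critical depth, Q² T / (g A³) = 1, i.e. A³/T = Q²/g = 0.478²/9.81 = 0.02329.
Trying y = 0.397 m: A³/T = 0.03963 — over.
Trying y = 0.247 m: A³/T = 0.006189 — short.
Trying y = 0.346 m: A³/T = 0.02319 — matches.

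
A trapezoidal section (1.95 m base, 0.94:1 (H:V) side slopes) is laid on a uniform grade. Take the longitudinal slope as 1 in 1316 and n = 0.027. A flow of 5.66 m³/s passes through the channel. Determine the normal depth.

Manning's equation rearranged: A R^(2/3) = nQ / (1·√S) = 0.027 × 5.66 / (√0.0007599) = 5.544.
At y = 1.17 m: A R^(2/3) = 2.79 — short.
At y = 1.82 m: A R^(2/3) = 6.48 — over.
At y = 1.68 m: A R^(2/3) = 5.542 — ≈ 5.544.

y_n = 1.68 m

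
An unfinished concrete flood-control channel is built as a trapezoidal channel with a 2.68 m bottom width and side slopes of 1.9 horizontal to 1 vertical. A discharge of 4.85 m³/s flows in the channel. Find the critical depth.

At critical depth, Q² T / (g A³) = 1, i.e. A³/T = Q²/g = 4.85²/9.81 = 2.398.
Trying y = 0.731 m: A³/T = 4.821 — high.
Trying y = 0.598 m: A³/T = 2.4 — close enough.

y_c = 0.598 m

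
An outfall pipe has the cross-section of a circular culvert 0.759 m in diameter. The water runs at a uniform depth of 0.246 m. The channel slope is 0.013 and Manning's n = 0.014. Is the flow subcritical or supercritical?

supercritical

For a circular section of diameter D = 0.759 m at depth y = 0.246 m, the central angle is θ = 2 arccos(1 − 2y/D) = 2.423 rad. Then A = (D²/8)(θ − sin θ) = 0.127 m² and P = Dθ/2 = 0.9194 m.
Hydraulic radius R = A/P = 0.127/0.9194 = 0.1382 m.
V = (1/n) R^(2/3) √S = (1/0.014) × 0.1382^(2/3) × √0.013 = 2.177 m/s. Hydraulic depth D_h = A/T = 0.127/0.7105 = 0.1788 m.
Froude number Fr = V/√(g·D_h) = 2.177/√(9.81×0.1788) = 1.64, which is greater than 1, so the flow is supercritical.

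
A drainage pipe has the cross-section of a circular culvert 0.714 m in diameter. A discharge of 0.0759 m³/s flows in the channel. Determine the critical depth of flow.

y_c = 0.166 m

At critical depth, Q² T / (g A³) = 1, i.e. A³/T = Q²/g = 0.0759²/9.81 = 0.0005872.
At y = 0.125 m: A³/T = 0.0001924 — short.
At y = 0.181 m: A³/T = 0.0008189 — over.
At y = 0.166 m: A³/T = 0.0005844 — close enough.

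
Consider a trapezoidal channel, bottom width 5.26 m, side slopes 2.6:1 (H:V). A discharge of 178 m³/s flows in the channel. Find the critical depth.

y_c = 3.09 m

At critical depth, Q² T / (g A³) = 1, i.e. A³/T = Q²/g = 178²/9.81 = 3230.
At y = 2.26 m: A³/T = 937 — too small.
At y = 3.67 m: A³/T = 6585 — too large.
At y = 3.09 m: A³/T = 3250 — ≈ 3230.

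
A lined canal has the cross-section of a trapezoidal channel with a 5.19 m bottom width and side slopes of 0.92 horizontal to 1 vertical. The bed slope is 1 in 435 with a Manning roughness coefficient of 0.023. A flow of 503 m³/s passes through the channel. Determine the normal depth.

y_n = 8 m

Manning's equation rearranged: A R^(2/3) = nQ / (1·√S) = 0.023 × 503 / (√0.002299) = 241.3.
Trying y = 6.52 m: A R^(2/3) = 157.9 — low.
Trying y = 8 m: A R^(2/3) = 241.4 — close enough.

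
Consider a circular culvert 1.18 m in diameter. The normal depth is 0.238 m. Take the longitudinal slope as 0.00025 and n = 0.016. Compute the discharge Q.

For a circular section of diameter D = 1.18 m at depth y = 0.238 m, the central angle is θ = 2 arccos(1 − 2y/D) = 1.863 rad. Then A = (D²/8)(θ − sin θ) = 0.1576 m² and P = Dθ/2 = 1.099 m.
Hydraulic radius R = A/P = 0.1576/1.099 = 0.1434 m.
Manning's equation: Q = (1/n) A R^(2/3) S^(1/2) = (1/0.016) × 0.1576 × 0.1434^(2/3) × 0.00025^(1/2) = 0.0427 m³/s.

Q = 0.0427 m³/s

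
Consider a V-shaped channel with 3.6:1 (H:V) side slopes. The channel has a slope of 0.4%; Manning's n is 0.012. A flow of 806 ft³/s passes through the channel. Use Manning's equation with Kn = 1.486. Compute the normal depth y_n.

Manning's equation rearranged: A R^(2/3) = nQ / (1.486·√S) = 0.012 × 806 / (1.486 × √0.004) = 102.9.
Trying y = 3.24 ft: A R^(2/3) = 50.85 — too small.
Trying y = 5.18 ft: A R^(2/3) = 177.7 — too large.
Trying y = 4.22 ft: A R^(2/3) = 102.9 — ≈ 102.9.

y_n = 4.22 ft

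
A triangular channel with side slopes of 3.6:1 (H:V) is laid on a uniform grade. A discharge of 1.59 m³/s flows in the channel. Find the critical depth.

At critical depth, Q² T / (g A³) = 1, i.e. A³/T = Q²/g = 1.59²/9.81 = 0.2577.
Trying y = 0.632 m: A³/T = 0.6534 — over.
Trying y = 0.451 m: A³/T = 0.1209 — short.
Trying y = 0.525 m: A³/T = 0.2584 — matches.

y_c = 0.525 m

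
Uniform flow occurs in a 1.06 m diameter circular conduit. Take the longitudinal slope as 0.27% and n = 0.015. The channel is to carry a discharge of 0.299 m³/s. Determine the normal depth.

y_n = 0.351 m

Manning's equation rearranged: A R^(2/3) = nQ / (1·√S) = 0.015 × 0.299 / (√0.0027) = 0.08631.
At y = 0.289 m: A R^(2/3) = 0.05917 — too small.
At y = 0.393 m: A R^(2/3) = 0.1066 — too large.
At y = 0.351 m: A R^(2/3) = 0.08619 — ≈ 0.08631.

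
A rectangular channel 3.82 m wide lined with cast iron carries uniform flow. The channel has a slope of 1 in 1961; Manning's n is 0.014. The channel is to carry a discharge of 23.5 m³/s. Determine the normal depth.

y_n = 3.35 m

Manning's equation rearranged: A R^(2/3) = nQ / (1·√S) = 0.014 × 23.5 / (√0.0005099) = 14.57.
At y = 2.3 m: A R^(2/3) = 9.039 — too small.
At y = 3.35 m: A R^(2/3) = 14.58 — ≈ 14.57.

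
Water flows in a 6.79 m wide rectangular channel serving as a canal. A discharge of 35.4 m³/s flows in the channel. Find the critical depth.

For a rectangular channel, critical depth y_c = (q²/g)^(1/3) where q = Q/b = 35.4/6.79 = 5.214 m²/s.
So y_c = (5.214²/9.81)^(1/3) = 1.4 m.

y_c = 1.4 m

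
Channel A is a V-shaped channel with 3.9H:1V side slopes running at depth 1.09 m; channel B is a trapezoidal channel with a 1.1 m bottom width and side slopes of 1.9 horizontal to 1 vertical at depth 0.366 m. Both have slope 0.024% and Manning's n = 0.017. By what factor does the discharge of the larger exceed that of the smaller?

Channel A: For a triangular section with side slope z = 3.9: A = zy² = 3.9×1.09² = 4.634 m²; P = 2y√(1+z²) = 2×1.09×4.026 = 8.777 m. Hydraulic radius R = A/P = 4.634/8.777 = 0.5279 m. Q_A = (1/0.017)·4.634·0.5279^(2/3)·√0.00024 = 2.758 m³/s.
Channel B: With bottom width b = 1.1 m and side slope z = 1.9: A = (b + zy)y = (1.1 + 1.9×0.366)×0.366 = 0.6571 m²; P = b + 2y√(1+z²) = 1.1 + 2×0.366×2.147 = 2.672 m. Hydraulic radius R = A/P = 0.6571/2.672 = 0.246 m. Q_B = (1/0.017)·0.6571·0.246^(2/3)·√0.00024 = 0.2351 m³/s.
The larger discharge is 2.758 m³/s and the smaller is 0.2351 m³/s; the ratio is 11.7.

11.7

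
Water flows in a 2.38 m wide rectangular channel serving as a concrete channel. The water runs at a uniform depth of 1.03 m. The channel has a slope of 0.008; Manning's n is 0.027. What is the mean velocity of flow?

Flow area A = b·y = 2.38 × 1.03 = 2.451 m². Wetted perimeter P = b + 2y = 2.38 + 2×1.03 = 4.44 m.
Hydraulic radius R = A/P = 2.451/4.44 = 0.5521 m.
From Manning's equation, V = (1/n) R^(2/3) S^(1/2) = (1/0.027) × 0.5521^(2/3) × 0.008^(1/2) = 2.23 m/s.

V = 2.23 m/s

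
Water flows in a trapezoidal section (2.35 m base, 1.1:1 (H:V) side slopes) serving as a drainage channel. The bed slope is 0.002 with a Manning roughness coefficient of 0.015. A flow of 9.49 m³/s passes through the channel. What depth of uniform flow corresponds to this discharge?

y_n = 1.12 m

Manning's equation rearranged: A R^(2/3) = nQ / (1·√S) = 0.015 × 9.49 / (√0.002) = 3.183.
At y = 1.41 m: A R^(2/3) = 4.9 — high.
At y = 0.774 m: A R^(2/3) = 1.628 — low.
At y = 1.12 m: A R^(2/3) = 3.182 — matches.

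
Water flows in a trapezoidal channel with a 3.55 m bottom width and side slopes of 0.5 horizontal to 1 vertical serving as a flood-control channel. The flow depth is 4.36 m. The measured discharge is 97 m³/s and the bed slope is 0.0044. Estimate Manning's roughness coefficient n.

With bottom width b = 3.55 m and side slope z = 0.5: A = (b + zy)y = (3.55 + 0.5×4.36)×4.36 = 24.98 m²; P = b + 2y√(1+z²) = 3.55 + 2×4.36×1.118 = 13.3 m.
Hydraulic radius R = A/P = 24.98/13.3 = 1.879 m.
Rearranging Manning's equation: n = (1/Q) A R^(2/3) S^(1/2) = (1/97) × 24.98 × 1.879^(2/3) × √0.0044 = 0.026.

n = 0.026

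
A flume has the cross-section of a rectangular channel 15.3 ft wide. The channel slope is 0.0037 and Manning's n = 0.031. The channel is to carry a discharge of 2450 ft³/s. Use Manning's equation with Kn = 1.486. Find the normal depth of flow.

y_n = 17.9 ft

Manning's equation rearranged: A R^(2/3) = nQ / (1.486·√S) = 0.031 × 2450 / (1.486 × √0.0037) = 840.2.
At y = 21.6 ft: A R^(2/3) = 1048 — too large.
At y = 15.4 ft: A R^(2/3) = 699.1 — too small.
At y = 17.9 ft: A R^(2/3) = 838.7 — close enough.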